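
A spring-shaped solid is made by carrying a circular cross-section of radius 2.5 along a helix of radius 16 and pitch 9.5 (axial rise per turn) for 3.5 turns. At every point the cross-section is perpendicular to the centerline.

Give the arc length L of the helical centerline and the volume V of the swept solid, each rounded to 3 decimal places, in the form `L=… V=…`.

L=353.426 V=6939.502

2πR = 2π·16 = 100.530965
per-turn = √(100.530965² + 9.5²) = √(10106.4749 + 90.25) = √10196.7249 = 100.978834
L = 3.5 × 100.978834 = 353.425919
V = π·2.5² × L = 19.634954 × 353.425919 = 6939.501689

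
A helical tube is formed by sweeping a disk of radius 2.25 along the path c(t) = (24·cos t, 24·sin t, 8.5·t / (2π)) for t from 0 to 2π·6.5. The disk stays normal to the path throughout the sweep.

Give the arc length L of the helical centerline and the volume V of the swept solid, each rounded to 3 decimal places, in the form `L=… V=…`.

2πR = 2π·24 = 150.796447
per-turn = √(150.796447² + 8.5²) = √(22739.5685 + 72.25) = √22811.8185 = 151.035819
L = 6.5 × 151.035819 = 981.732822
V = π·2.25² × L = 15.904313 × 981.732822 = 15613.785892

L=981.733 V=15613.786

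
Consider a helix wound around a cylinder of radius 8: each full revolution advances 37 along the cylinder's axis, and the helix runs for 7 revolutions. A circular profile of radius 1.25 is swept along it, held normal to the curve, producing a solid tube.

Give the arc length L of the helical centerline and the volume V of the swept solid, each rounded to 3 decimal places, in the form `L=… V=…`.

2πR = 2π·8 = 50.265482
per-turn = √(50.265482² + 37²) = √(2526.6187 + 1369) = √3895.6187 = 62.414892
L = 7 × 62.414892 = 436.904243
V = π·1.25² × L = 4.908739 × 436.904243 = 2144.648688

L=436.904 V=2144.649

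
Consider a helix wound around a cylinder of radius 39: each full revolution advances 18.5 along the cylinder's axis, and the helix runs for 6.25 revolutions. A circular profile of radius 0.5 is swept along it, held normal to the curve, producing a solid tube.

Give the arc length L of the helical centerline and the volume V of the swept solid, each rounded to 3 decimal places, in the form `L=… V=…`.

2πR = 2π·39 = 245.044227
per-turn = √(245.044227² + 18.5²) = √(60046.6732 + 342.25) = √60388.9232 = 245.741578
L = 6.25 × 245.741578 = 1535.884863
V = π·0.5² × L = 0.785398 × 1535.884863 = 1206.281150

L=1535.885 V=1206.281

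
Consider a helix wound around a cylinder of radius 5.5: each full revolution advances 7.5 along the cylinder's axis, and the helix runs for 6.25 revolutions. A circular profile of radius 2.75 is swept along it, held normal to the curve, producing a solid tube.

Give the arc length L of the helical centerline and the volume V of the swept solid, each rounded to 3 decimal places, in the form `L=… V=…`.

L=221.013 V=5250.882

2πR = 2π·5.5 = 34.557519
per-turn = √(34.557519² + 7.5²) = √(1194.2221 + 56.25) = √1250.4721 = 35.362015
L = 6.25 × 35.362015 = 221.012596
V = π·2.75² × L = 23.758294 × 221.012596 = 5250.882336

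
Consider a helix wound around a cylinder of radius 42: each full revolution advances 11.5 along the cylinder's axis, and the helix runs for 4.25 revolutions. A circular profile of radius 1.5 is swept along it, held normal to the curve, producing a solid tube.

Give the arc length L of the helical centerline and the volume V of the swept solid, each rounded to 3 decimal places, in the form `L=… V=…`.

L=1122.613 V=7935.284

2πR = 2π·42 = 263.893783
per-turn = √(263.893783² + 11.5²) = √(69639.9287 + 132.25) = √69772.1787 = 264.144238
L = 4.25 × 264.144238 = 1122.613013
V = π·1.5² × L = 7.068583 × 1122.613013 = 7935.283787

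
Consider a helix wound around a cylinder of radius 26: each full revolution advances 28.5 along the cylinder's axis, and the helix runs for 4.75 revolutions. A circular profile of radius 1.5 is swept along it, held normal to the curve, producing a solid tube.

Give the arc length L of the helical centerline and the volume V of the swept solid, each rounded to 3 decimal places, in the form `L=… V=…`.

L=787.694 V=5567.877

2πR = 2π·26 = 163.362818
per-turn = √(163.362818² + 28.5²) = √(26687.4103 + 812.25) = √27499.6603 = 165.830215
L = 4.75 × 165.830215 = 787.693523
V = π·1.5² × L = 7.068583 × 787.693523 = 5567.877414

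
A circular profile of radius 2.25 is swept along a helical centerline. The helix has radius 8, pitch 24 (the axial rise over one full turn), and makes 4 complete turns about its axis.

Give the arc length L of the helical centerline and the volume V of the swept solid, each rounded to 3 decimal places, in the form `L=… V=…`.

2πR = 2π·8 = 50.265482
per-turn = √(50.265482² + 24²) = √(2526.6187 + 576) = √3102.6187 = 55.701156
L = 4 × 55.701156 = 222.804622
V = π·2.25² × L = 15.904313 × 222.804622 = 3543.554405

L=222.805 V=3543.554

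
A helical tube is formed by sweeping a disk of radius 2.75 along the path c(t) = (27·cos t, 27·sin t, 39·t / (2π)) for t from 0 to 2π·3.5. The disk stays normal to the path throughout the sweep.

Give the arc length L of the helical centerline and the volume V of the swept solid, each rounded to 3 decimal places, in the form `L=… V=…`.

2πR = 2π·27 = 169.646003
per-turn = √(169.646003² + 39²) = √(28779.7664 + 1521) = √30300.7664 = 174.071153
L = 3.5 × 174.071153 = 609.249037
V = π·2.75² × L = 23.758294 × 609.249037 = 14474.718005

L=609.249 V=14474.718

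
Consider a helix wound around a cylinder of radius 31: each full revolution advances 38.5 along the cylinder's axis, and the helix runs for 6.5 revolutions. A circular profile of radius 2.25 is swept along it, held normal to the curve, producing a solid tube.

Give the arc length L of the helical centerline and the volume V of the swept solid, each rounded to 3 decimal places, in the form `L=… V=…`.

2πR = 2π·31 = 194.778745
per-turn = √(194.778745² + 38.5²) = √(37938.7593 + 1482.25) = √39421.0093 = 198.547247
L = 6.5 × 198.547247 = 1290.557106
V = π·2.25² × L = 15.904313 × 1290.557106 = 20525.423910

L=1290.557 V=20525.424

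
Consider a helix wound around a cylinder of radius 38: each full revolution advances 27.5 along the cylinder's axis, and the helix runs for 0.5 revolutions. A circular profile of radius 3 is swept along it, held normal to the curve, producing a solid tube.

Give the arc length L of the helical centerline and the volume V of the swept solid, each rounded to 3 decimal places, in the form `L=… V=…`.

2πR = 2π·38 = 238.761042
per-turn = √(238.761042² + 27.5²) = √(57006.8350 + 756.25) = √57763.0850 = 240.339520
L = 0.5 × 240.339520 = 120.169760
V = π·3² × L = 28.274334 × 120.169760 = 3397.719921

L=120.170 V=3397.720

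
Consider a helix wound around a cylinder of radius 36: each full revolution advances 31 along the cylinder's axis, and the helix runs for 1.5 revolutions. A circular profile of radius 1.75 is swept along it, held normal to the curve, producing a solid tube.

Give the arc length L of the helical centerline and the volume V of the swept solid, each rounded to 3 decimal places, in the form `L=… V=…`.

2πR = 2π·36 = 226.194671
per-turn = √(226.194671² + 31²) = √(51164.0292 + 961) = √52125.0292 = 228.309065
L = 1.5 × 228.309065 = 342.463598
V = π·1.75² × L = 9.621128 × 342.463598 = 3294.885938

L=342.464 V=3294.886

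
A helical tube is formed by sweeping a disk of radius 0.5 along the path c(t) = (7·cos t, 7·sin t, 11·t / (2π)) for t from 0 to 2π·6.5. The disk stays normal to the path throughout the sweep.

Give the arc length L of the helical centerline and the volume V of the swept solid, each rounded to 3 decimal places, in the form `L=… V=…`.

L=294.690 V=231.449

2πR = 2π·7 = 43.982297
per-turn = √(43.982297² + 11²) = √(1934.4425 + 121) = √2055.4425 = 45.336988
L = 6.5 × 45.336988 = 294.690421
V = π·0.5² × L = 0.785398 × 294.690421 = 231.449315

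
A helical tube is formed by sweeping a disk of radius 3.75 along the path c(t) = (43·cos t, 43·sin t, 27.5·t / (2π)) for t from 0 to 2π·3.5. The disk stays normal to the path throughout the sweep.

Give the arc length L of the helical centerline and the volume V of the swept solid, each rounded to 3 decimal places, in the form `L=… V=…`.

L=950.505 V=41992.032

2πR = 2π·43 = 270.176968
per-turn = √(270.176968² + 27.5²) = √(72995.5942 + 756.25) = √73751.8442 = 271.572908
L = 3.5 × 271.572908 = 950.505177
V = π·3.75² × L = 44.178647 × 950.505177 = 41992.032377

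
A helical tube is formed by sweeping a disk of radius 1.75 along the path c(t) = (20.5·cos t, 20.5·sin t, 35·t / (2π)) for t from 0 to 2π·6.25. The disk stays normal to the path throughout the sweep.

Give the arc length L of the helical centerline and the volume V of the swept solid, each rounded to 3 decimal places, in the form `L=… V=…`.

L=834.224 V=8026.177

2πR = 2π·20.5 = 128.805299
per-turn = √(128.805299² + 35²) = √(16590.8050 + 1225) = √17815.8050 = 133.475859
L = 6.25 × 133.475859 = 834.224120
V = π·1.75² × L = 9.621128 × 834.224120 = 8026.176625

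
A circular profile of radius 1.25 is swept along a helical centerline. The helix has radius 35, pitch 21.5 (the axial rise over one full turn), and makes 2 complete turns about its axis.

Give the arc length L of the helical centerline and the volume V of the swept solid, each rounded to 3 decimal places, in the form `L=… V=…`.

L=441.920 V=2169.270

2πR = 2π·35 = 219.911486
per-turn = √(219.911486² + 21.5²) = √(48361.0616 + 462.25) = √48823.3116 = 220.959977
L = 2 × 220.959977 = 441.919955
V = π·1.25² × L = 4.908739 × 441.919955 = 2169.269504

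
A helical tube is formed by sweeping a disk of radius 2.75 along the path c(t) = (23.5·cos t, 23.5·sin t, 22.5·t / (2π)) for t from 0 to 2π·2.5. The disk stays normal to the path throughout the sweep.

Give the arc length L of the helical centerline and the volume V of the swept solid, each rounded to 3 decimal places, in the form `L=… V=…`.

L=373.398 V=8871.307

2πR = 2π·23.5 = 147.654855
per-turn = √(147.654855² + 22.5²) = √(21801.9561 + 506.25) = √22308.2061 = 149.359319
L = 2.5 × 149.359319 = 373.398297
V = π·2.75² × L = 23.758294 × 373.398297 = 8871.306686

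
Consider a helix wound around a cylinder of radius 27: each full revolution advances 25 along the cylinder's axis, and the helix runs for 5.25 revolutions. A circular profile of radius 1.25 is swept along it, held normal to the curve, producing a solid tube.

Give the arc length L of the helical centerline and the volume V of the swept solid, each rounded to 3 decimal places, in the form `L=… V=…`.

2πR = 2π·27 = 169.646003
per-turn = √(169.646003² + 25²) = √(28779.7664 + 625) = √29404.7664 = 171.478181
L = 5.25 × 171.478181 = 900.260448
V = π·1.25² × L = 4.908739 × 900.260448 = 4419.143142

L=900.260 V=4419.143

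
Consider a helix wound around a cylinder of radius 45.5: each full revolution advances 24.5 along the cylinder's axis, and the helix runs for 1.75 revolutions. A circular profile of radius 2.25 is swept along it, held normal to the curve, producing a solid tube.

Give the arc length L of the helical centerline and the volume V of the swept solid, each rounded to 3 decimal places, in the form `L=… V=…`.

L=502.132 V=7986.071

2πR = 2π·45.5 = 285.884931
per-turn = √(285.884931² + 24.5²) = √(81730.1940 + 600.25) = √82330.4440 = 286.932821
L = 1.75 × 286.932821 = 502.132438
V = π·2.25² × L = 15.904313 × 502.132438 = 7986.071359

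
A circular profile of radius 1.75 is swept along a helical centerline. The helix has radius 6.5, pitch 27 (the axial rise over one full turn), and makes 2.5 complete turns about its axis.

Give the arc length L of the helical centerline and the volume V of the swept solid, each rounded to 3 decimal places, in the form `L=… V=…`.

L=122.397 V=1177.597

2πR = 2π·6.5 = 40.840704
per-turn = √(40.840704² + 27²) = √(1667.9631 + 729) = √2396.9631 = 48.958790
L = 2.5 × 48.958790 = 122.396976
V = π·1.75² × L = 9.621128 × 122.396976 = 1177.596909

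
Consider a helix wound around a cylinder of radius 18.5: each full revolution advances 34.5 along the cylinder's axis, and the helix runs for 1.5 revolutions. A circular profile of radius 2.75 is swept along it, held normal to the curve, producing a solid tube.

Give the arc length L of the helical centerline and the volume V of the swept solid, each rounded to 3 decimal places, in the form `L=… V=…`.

L=181.876 V=4321.066

2πR = 2π·18.5 = 116.238928
per-turn = √(116.238928² + 34.5²) = √(13511.4884 + 1190.25) = √14701.7384 = 121.250725
L = 1.5 × 121.250725 = 181.876088
V = π·2.75² × L = 23.758294 × 181.876088 = 4321.065655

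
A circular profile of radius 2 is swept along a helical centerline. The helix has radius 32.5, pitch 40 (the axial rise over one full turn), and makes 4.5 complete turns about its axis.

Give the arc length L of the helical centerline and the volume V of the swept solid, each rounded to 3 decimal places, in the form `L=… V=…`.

L=936.379 V=11766.890

2πR = 2π·32.5 = 204.203522
per-turn = √(204.203522² + 40²) = √(41699.0786 + 1600) = √43299.0786 = 208.084306
L = 4.5 × 208.084306 = 936.379379
V = π·2² × L = 12.566371 × 936.379379 = 11766.890313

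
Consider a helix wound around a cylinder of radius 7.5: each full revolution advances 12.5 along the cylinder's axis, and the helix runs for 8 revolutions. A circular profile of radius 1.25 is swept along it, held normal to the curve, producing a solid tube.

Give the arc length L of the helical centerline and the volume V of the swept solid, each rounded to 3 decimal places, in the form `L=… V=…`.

2πR = 2π·7.5 = 47.123890
per-turn = √(47.123890² + 12.5²) = √(2220.6610 + 156.25) = √2376.9110 = 48.753574
L = 8 × 48.753574 = 390.028593
V = π·1.25² × L = 4.908739 × 390.028593 = 1914.548379

L=390.029 V=1914.548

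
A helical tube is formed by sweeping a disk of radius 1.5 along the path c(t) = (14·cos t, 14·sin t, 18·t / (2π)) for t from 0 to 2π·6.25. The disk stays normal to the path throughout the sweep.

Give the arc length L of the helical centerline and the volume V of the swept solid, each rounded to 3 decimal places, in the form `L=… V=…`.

L=561.171 V=3966.684

2πR = 2π·14 = 87.964594
per-turn = √(87.964594² + 18²) = √(7737.7699 + 324) = √8061.7699 = 89.787359
L = 6.25 × 89.787359 = 561.170994
V = π·1.5² × L = 7.068583 × 561.170994 = 3966.684014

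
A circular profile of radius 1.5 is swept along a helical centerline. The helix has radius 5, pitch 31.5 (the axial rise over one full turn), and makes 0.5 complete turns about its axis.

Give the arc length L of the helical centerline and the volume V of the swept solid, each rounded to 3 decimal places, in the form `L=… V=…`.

L=22.244 V=157.235

2πR = 2π·5 = 31.415927
per-turn = √(31.415927² + 31.5²) = √(986.9604 + 992.25) = √1979.2104 = 44.488318
L = 0.5 × 44.488318 = 22.244159
V = π·1.5² × L = 7.068583 × 22.244159 = 157.234695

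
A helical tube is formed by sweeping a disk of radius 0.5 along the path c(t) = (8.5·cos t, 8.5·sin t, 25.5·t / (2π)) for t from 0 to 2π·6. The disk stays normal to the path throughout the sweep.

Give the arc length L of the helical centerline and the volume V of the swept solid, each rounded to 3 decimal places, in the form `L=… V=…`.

2πR = 2π·8.5 = 53.407075
per-turn = √(53.407075² + 25.5²) = √(2852.3157 + 650.25) = √3502.5657 = 59.182478
L = 6 × 59.182478 = 355.094866
V = π·0.5² × L = 0.785398 × 355.094866 = 278.890856

L=355.095 V=278.891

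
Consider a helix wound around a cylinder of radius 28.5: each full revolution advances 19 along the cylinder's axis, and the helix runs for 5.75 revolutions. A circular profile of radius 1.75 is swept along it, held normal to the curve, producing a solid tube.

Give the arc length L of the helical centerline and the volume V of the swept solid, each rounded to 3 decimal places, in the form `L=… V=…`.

L=1035.437 V=9962.068

2πR = 2π·28.5 = 179.070781
per-turn = √(179.070781² + 19²) = √(32066.3447 + 361) = √32427.3447 = 180.075941
L = 5.75 × 180.075941 = 1035.436663
V = π·1.75² × L = 9.621128 × 1035.436663 = 9962.068159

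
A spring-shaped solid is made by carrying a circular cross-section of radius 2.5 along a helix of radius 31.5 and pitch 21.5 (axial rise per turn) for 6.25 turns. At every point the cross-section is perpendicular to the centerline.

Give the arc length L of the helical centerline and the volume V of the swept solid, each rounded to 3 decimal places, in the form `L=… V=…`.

2πR = 2π·31.5 = 197.920337
per-turn = √(197.920337² + 21.5²) = √(39172.4599 + 462.25) = √39634.7099 = 199.084680
L = 6.25 × 199.084680 = 1244.279251
V = π·2.5² × L = 19.634954 × 1244.279251 = 24431.365960

L=1244.279 V=24431.366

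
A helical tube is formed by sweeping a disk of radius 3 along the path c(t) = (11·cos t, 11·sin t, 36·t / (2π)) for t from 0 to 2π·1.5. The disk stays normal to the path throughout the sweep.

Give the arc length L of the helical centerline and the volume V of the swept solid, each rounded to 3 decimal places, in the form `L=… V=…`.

2πR = 2π·11 = 69.115038
per-turn = √(69.115038² + 36²) = √(4776.8885 + 1296) = √6072.8885 = 77.928740
L = 1.5 × 77.928740 = 116.893110
V = π·3² × L = 28.274334 × 116.893110 = 3305.074824

L=116.893 V=3305.075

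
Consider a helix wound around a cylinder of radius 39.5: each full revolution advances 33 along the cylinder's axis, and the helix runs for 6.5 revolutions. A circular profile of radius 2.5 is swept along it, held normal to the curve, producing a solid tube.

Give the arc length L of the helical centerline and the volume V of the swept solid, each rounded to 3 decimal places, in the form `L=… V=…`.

L=1627.406 V=31954.039

2πR = 2π·39.5 = 248.185820
per-turn = √(248.185820² + 33²) = √(61596.2011 + 1089) = √62685.2011 = 250.370128
L = 6.5 × 250.370128 = 1627.405833
V = π·2.5² × L = 19.634954 × 1627.405833 = 31954.038807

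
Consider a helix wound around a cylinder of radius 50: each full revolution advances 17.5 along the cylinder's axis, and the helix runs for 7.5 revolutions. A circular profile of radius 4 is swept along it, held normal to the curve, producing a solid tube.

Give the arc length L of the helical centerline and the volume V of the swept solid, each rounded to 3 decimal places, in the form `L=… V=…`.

L=2359.847 V=118618.860

2πR = 2π·50 = 314.159265
per-turn = √(314.159265² + 17.5²) = √(98696.0440 + 306.25) = √99002.2940 = 314.646300
L = 7.5 × 314.646300 = 2359.847249
V = π·4² × L = 50.265482 × 2359.847249 = 118618.860492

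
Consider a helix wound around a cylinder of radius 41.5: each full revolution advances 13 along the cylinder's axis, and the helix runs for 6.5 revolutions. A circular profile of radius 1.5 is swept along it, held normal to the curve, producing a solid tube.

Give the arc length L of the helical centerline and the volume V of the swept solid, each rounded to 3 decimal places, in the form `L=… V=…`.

L=1696.994 V=11995.346

2πR = 2π·41.5 = 260.752190
per-turn = √(260.752190² + 13²) = √(67991.7047 + 169) = √68160.7047 = 261.076052
L = 6.5 × 261.076052 = 1696.994335
V = π·1.5² × L = 7.068583 × 1696.994335 = 11995.346109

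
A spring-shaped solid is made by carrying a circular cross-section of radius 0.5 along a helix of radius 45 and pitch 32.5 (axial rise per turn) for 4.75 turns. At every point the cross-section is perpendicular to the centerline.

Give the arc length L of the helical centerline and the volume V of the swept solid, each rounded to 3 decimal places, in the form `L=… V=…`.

2πR = 2π·45 = 282.743339
per-turn = √(282.743339² + 32.5²) = √(79943.7956 + 1056.25) = √81000.0456 = 284.605070
L = 4.75 × 284.605070 = 1351.874081
V = π·0.5² × L = 0.785398 × 1351.874081 = 1061.759420

L=1351.874 V=1061.759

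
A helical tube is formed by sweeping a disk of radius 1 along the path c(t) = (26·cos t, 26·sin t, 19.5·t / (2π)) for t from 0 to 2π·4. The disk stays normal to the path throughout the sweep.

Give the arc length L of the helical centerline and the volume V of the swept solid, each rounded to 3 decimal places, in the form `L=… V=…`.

L=658.090 V=2067.451

2πR = 2π·26 = 163.362818
per-turn = √(163.362818² + 19.5²) = √(26687.4103 + 380.25) = √27067.6603 = 164.522522
L = 4 × 164.522522 = 658.090089
V = π·1² × L = 3.141593 × 658.090089 = 2067.450988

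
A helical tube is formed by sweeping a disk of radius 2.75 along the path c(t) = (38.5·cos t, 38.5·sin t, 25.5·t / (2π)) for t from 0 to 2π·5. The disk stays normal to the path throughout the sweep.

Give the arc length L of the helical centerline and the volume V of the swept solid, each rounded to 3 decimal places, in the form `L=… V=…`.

L=1216.215 V=28895.189

2πR = 2π·38.5 = 241.902634
per-turn = √(241.902634² + 25.5²) = √(58516.8845 + 650.25) = √59167.1345 = 243.242954
L = 5 × 243.242954 = 1216.214768
V = π·2.75² × L = 23.758294 × 1216.214768 = 28895.188568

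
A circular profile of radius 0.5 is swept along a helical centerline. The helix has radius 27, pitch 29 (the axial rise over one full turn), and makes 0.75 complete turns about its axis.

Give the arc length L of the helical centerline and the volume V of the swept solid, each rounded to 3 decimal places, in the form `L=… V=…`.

2πR = 2π·27 = 169.646003
per-turn = √(169.646003² + 29²) = √(28779.7664 + 841) = √29620.7664 = 172.106846
L = 0.75 × 172.106846 = 129.080134
V = π·0.5² × L = 0.785398 × 129.080134 = 101.379301

L=129.080 V=101.379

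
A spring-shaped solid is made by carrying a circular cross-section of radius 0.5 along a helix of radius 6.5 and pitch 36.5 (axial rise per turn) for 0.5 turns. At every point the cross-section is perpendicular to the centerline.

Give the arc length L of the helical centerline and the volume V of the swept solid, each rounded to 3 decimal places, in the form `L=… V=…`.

L=27.387 V=21.510

2πR = 2π·6.5 = 40.840704
per-turn = √(40.840704² + 36.5²) = √(1667.9631 + 1332.25) = √3000.2131 = 54.774201
L = 0.5 × 54.774201 = 27.387101
V = π·0.5² × L = 0.785398 × 27.387101 = 21.509779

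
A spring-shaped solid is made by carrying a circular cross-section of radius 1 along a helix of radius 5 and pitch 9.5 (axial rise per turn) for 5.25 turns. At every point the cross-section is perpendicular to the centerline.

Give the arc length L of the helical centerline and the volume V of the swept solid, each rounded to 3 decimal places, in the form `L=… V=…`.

L=172.310 V=541.327

2πR = 2π·5 = 31.415927
per-turn = √(31.415927² + 9.5²) = √(986.9604 + 90.25) = √1077.2104 = 32.820884
L = 5.25 × 32.820884 = 172.309642
V = π·1² × L = 3.141593 × 172.309642 = 541.326706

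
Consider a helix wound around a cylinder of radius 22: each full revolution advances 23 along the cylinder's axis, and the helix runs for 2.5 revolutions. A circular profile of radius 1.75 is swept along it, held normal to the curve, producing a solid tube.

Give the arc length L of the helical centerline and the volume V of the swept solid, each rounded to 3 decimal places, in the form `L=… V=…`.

2πR = 2π·22 = 138.230077
per-turn = √(138.230077² + 23²) = √(19107.5541 + 529) = √19636.5541 = 140.130490
L = 2.5 × 140.130490 = 350.326224
V = π·1.75² × L = 9.621128 × 350.326224 = 3370.533269

L=350.326 V=3370.533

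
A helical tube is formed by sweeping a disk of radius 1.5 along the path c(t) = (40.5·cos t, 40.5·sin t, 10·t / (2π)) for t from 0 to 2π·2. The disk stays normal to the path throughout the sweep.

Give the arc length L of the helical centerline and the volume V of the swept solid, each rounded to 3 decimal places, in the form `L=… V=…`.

L=509.331 V=3600.248

2πR = 2π·40.5 = 254.469005
per-turn = √(254.469005² + 10²) = √(64754.4745 + 100) = √64854.4745 = 254.665417
L = 2 × 254.665417 = 509.330833
V = π·1.5² × L = 7.068583 × 509.330833 = 3600.247510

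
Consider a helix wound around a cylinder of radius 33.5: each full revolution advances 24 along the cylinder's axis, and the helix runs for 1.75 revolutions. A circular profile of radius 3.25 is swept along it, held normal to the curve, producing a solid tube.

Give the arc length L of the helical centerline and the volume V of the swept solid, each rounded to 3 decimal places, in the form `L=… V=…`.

2πR = 2π·33.5 = 210.486708
per-turn = √(210.486708² + 24²) = √(44304.6542 + 576) = √44880.6542 = 211.850547
L = 1.75 × 211.850547 = 370.738457
V = π·3.25² × L = 33.183072 × 370.738457 = 12302.241055

L=370.738 V=12302.241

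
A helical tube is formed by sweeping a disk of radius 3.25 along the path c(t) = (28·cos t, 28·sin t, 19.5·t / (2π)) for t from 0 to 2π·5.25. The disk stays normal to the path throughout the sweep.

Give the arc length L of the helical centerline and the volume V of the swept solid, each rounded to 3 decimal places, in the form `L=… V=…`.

2πR = 2π·28 = 175.929189
per-turn = √(175.929189² + 19.5²) = √(30951.0794 + 380.25) = √31331.3294 = 177.006580
L = 5.25 × 177.006580 = 929.284546
V = π·3.25² × L = 33.183072 × 929.284546 = 30836.516359

L=929.285 V=30836.516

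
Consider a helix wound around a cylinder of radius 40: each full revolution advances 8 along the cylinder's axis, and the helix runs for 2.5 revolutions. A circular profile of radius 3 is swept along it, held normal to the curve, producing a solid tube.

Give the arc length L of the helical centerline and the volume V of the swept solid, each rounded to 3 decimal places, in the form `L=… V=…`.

L=628.637 V=17774.286

2πR = 2π·40 = 251.327412
per-turn = √(251.327412² + 8²) = √(63165.4682 + 64) = √63229.4682 = 251.454704
L = 2.5 × 251.454704 = 628.636760
V = π·3² × L = 28.274334 × 628.636760 = 17774.285643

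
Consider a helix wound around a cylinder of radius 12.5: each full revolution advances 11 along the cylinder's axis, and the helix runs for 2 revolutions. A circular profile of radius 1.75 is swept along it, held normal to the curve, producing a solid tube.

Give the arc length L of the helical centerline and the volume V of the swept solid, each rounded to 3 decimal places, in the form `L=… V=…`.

L=158.613 V=1526.034

2πR = 2π·12.5 = 78.539816
per-turn = √(78.539816² + 11²) = √(6168.5028 + 121) = √6289.5028 = 79.306385
L = 2 × 79.306385 = 158.612771
V = π·1.75² × L = 9.621128 × 158.612771 = 1526.033689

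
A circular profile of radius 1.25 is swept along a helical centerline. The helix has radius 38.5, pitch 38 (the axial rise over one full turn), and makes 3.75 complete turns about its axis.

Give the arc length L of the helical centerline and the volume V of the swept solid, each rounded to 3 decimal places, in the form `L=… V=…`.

L=918.259 V=4507.494

2πR = 2π·38.5 = 241.902634
per-turn = √(241.902634² + 38²) = √(58516.8845 + 1444) = √59960.8845 = 244.869117
L = 3.75 × 244.869117 = 918.259189
V = π·1.25² × L = 4.908739 × 918.259189 = 4507.494254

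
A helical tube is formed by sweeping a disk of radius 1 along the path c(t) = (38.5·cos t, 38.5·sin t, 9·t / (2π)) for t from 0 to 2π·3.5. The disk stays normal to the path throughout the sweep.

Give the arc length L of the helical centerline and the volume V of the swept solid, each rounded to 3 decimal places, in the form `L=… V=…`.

L=847.245 V=2661.699

2πR = 2π·38.5 = 241.902634
per-turn = √(241.902634² + 9²) = √(58516.8845 + 81) = √58597.8845 = 242.069999
L = 3.5 × 242.069999 = 847.244997
V = π·1² × L = 3.141593 × 847.244997 = 2661.698659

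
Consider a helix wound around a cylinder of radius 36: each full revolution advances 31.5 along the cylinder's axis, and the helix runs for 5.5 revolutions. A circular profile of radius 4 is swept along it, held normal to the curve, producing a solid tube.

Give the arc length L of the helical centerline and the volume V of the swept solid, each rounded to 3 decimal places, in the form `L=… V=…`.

2πR = 2π·36 = 226.194671
per-turn = √(226.194671² + 31.5²) = √(51164.0292 + 992.25) = √52156.2792 = 228.377493
L = 5.5 × 228.377493 = 1256.076210
V = π·4² × L = 50.265482 × 1256.076210 = 63137.276718

L=1256.076 V=63137.277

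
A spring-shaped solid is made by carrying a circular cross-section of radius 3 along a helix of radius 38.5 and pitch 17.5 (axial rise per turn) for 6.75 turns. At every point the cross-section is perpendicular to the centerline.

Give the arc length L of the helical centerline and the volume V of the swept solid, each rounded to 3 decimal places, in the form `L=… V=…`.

2πR = 2π·38.5 = 241.902634
per-turn = √(241.902634² + 17.5²) = √(58516.8845 + 306.25) = √58823.1345 = 242.534811
L = 6.75 × 242.534811 = 1637.109974
V = π·3² × L = 28.274334 × 1637.109974 = 46288.193993

L=1637.110 V=46288.194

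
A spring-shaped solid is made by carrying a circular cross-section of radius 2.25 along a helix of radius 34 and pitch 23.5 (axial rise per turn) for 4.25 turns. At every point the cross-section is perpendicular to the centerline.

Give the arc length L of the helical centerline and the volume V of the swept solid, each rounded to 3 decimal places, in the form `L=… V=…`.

L=913.397 V=14526.953

2πR = 2π·34 = 213.628300
per-turn = √(213.628300² + 23.5²) = √(45637.0508 + 552.25) = √46189.3008 = 214.916962
L = 4.25 × 214.916962 = 913.397090
V = π·2.25² × L = 15.904313 × 913.397090 = 14526.953045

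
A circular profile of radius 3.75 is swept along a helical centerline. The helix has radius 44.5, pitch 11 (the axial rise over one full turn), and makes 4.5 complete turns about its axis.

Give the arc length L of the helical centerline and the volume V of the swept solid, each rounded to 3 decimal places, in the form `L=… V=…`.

2πR = 2π·44.5 = 279.601746
per-turn = √(279.601746² + 11²) = √(78177.1365 + 121) = √78298.1365 = 279.818042
L = 4.5 × 279.818042 = 1259.181188
V = π·3.75² × L = 44.178647 × 1259.181188 = 55628.920809

L=1259.181 V=55628.921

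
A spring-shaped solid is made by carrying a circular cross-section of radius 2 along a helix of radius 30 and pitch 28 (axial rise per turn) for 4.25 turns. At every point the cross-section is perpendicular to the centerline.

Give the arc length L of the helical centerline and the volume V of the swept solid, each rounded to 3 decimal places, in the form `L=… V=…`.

2πR = 2π·30 = 188.495559
per-turn = √(188.495559² + 28²) = √(35530.5758 + 784) = √36314.5758 = 190.563837
L = 4.25 × 190.563837 = 809.896306
V = π·2² × L = 12.566371 × 809.896306 = 10177.457138

L=809.896 V=10177.457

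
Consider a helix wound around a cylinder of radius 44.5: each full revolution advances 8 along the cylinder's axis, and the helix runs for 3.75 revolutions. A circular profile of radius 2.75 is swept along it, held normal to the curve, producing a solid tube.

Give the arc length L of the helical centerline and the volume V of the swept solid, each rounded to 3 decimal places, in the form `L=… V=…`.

L=1048.936 V=24920.922

2πR = 2π·44.5 = 279.601746
per-turn = √(279.601746² + 8²) = √(78177.1365 + 64) = √78241.1365 = 279.716171
L = 3.75 × 279.716171 = 1048.935642
V = π·2.75² × L = 23.758294 × 1048.935642 = 24920.921839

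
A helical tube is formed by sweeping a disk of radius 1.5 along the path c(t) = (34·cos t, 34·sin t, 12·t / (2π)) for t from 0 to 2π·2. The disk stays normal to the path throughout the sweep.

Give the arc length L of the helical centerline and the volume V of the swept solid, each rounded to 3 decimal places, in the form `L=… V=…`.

2πR = 2π·34 = 213.628300
per-turn = √(213.628300² + 12²) = √(45637.0508 + 144) = √45781.0508 = 213.965069
L = 2 × 213.965069 = 427.930138
V = π·1.5² × L = 7.068583 × 427.930138 = 3024.859900

L=427.930 V=3024.860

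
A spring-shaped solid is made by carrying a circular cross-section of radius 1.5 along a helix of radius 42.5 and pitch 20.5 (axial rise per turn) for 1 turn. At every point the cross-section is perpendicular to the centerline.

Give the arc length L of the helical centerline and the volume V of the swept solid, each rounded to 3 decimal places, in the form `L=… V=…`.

L=267.821 V=1893.116

2πR = 2π·42.5 = 267.035376
per-turn = √(267.035376² + 20.5²) = √(71307.8918 + 420.25) = √71728.1418 = 267.821100
L = 1 × 267.821100 = 267.821100
V = π·1.5² × L = 7.068583 × 267.821100 = 1893.115803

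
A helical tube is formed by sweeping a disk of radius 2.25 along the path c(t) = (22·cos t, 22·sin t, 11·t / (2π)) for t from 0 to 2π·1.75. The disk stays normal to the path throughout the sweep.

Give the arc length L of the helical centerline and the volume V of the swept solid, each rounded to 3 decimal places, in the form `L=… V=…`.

2πR = 2π·22 = 138.230077
per-turn = √(138.230077² + 11²) = √(19107.5541 + 121) = √19228.5541 = 138.667062
L = 1.75 × 138.667062 = 242.667359
V = π·2.25² × L = 15.904313 × 242.667359 = 3859.457582

L=242.667 V=3859.458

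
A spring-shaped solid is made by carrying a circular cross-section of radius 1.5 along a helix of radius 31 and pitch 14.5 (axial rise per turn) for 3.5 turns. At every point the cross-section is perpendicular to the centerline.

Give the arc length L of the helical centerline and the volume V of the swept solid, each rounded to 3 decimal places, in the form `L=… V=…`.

L=683.612 V=4832.168

2πR = 2π·31 = 194.778745
per-turn = √(194.778745² + 14.5²) = √(37938.7593 + 210.25) = √38149.0093 = 195.317714
L = 3.5 × 195.317714 = 683.611998
V = π·1.5² × L = 7.068583 × 683.611998 = 4832.168471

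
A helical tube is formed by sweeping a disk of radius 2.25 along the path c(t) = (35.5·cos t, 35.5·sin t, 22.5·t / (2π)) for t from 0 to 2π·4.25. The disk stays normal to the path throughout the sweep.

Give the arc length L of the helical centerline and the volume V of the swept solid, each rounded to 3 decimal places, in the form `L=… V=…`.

2πR = 2π·35.5 = 223.053078
per-turn = √(223.053078² + 22.5²) = √(49752.6758 + 506.25) = √50258.9258 = 224.185026
L = 4.25 × 224.185026 = 952.786360
V = π·2.25² × L = 15.904313 × 952.786360 = 15153.412303

L=952.786 V=15153.412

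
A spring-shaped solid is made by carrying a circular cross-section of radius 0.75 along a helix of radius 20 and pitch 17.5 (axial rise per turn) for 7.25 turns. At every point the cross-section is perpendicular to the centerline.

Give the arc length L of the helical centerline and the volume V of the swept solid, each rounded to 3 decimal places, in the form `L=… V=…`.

L=919.854 V=1625.516

2πR = 2π·20 = 125.663706
per-turn = √(125.663706² + 17.5²) = √(15791.3670 + 306.25) = √16097.6170 = 126.876385
L = 7.25 × 126.876385 = 919.853790
V = π·0.75² × L = 1.767146 × 919.853790 = 1625.515825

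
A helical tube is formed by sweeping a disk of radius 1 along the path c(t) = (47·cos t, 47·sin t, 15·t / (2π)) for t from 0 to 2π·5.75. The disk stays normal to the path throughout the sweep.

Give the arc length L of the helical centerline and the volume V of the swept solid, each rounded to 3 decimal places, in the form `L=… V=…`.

2πR = 2π·47 = 295.309709
per-turn = √(295.309709² + 15²) = √(87207.8245 + 225) = √87432.8245 = 295.690420
L = 5.75 × 295.690420 = 1700.219915
V = π·1² × L = 3.141593 × 1700.219915 = 5341.398395

L=1700.220 V=5341.398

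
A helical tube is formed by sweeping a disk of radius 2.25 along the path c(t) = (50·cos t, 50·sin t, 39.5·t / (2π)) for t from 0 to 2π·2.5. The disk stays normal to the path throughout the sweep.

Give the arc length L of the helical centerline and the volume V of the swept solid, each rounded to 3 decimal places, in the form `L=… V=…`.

2πR = 2π·50 = 314.159265
per-turn = √(314.159265² + 39.5²) = √(98696.0440 + 1560.25) = √100256.2940 = 316.632743
L = 2.5 × 316.632743 = 791.581858
V = π·2.25² × L = 15.904313 × 791.581858 = 12589.565480

L=791.582 V=12589.565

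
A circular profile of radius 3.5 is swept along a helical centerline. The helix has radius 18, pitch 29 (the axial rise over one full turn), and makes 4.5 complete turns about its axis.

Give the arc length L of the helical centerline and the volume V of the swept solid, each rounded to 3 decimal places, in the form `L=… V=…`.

2πR = 2π·18 = 113.097336
per-turn = √(113.097336² + 29²) = √(12791.0073 + 841) = √13632.0073 = 116.756187
L = 4.5 × 116.756187 = 525.402843
V = π·3.5² × L = 38.484510 × 525.402843 = 20219.870986

L=525.403 V=20219.871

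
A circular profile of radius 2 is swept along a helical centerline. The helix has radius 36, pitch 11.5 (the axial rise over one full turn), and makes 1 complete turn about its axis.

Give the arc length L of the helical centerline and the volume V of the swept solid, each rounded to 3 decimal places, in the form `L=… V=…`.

L=226.487 V=2846.117

2πR = 2π·36 = 226.194671
per-turn = √(226.194671² + 11.5²) = √(51164.0292 + 132.25) = √51296.2792 = 226.486819
L = 1 × 226.486819 = 226.486819
V = π·2² × L = 12.566371 × 226.486819 = 2846.117308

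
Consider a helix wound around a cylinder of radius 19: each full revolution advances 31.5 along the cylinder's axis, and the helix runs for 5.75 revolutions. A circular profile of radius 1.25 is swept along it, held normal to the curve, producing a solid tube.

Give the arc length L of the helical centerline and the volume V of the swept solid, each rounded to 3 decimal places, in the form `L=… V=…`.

2πR = 2π·19 = 119.380521
per-turn = √(119.380521² + 31.5²) = √(14251.7088 + 992.25) = √15243.9588 = 123.466428
L = 5.75 × 123.466428 = 709.931959
V = π·1.25² × L = 4.908739 × 709.931959 = 3484.870354

L=709.932 V=3484.870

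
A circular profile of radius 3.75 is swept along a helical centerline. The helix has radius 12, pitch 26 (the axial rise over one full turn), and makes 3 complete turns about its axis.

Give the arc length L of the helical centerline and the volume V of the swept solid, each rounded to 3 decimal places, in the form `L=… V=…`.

L=239.266 V=10570.431

2πR = 2π·12 = 75.398224
per-turn = √(75.398224² + 26²) = √(5684.8921 + 676) = √6360.8921 = 79.755201
L = 3 × 79.755201 = 239.265604
V = π·3.75² × L = 44.178647 × 239.265604 = 10570.430581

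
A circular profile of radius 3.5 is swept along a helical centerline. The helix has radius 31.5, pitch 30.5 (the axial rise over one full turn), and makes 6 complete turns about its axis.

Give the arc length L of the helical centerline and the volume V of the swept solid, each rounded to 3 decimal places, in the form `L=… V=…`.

L=1201.540 V=46240.665

2πR = 2π·31.5 = 197.920337
per-turn = √(197.920337² + 30.5²) = √(39172.4599 + 930.25) = √40102.7099 = 200.256610
L = 6 × 200.256610 = 1201.539660
V = π·3.5² × L = 38.484510 × 1201.539660 = 46240.665080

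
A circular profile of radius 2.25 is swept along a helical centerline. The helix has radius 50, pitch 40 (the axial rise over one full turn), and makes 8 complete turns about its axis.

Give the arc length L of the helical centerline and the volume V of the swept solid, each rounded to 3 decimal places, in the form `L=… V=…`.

L=2533.564 V=40294.595

2πR = 2π·50 = 314.159265
per-turn = √(314.159265² + 40²) = √(98696.0440 + 1600) = √100296.0440 = 316.695507
L = 8 × 316.695507 = 2533.564054
V = π·2.25² × L = 15.904313 × 2533.564054 = 40294.595239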